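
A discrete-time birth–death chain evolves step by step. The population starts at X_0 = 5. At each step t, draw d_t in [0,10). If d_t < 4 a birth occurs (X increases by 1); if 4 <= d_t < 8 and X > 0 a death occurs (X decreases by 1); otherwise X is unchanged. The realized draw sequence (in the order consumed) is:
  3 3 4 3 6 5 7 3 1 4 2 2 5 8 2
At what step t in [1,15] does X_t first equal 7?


2

t=0: X=5, d=3 → birth, X_1=6
t=1: X=6, d=3 → birth, X_2=7
t=2: X=7, d=4 → death, X_3=6
t=3: X=6, d=3 → birth, X_4=7
t=4: X=7, d=6 → death, X_5=6
t=5: X=6, d=5 → death, X_6=5
t=6: X=5, d=7 → death, X_7=4
t=7: X=4, d=3 → birth, X_8=5
t=8: X=5, d=1 → birth, X_9=6
t=9: X=6, d=4 → death, X_10=5
t=10: X=5, d=2 → birth, X_11=6
t=11: X=6, d=2 → birth, X_12=7
t=12: X=7, d=5 → death, X_13=6
t=13: X=6, d=8 → hold, X_14=6
t=14: X=6, d=2 → birth, X_15=7


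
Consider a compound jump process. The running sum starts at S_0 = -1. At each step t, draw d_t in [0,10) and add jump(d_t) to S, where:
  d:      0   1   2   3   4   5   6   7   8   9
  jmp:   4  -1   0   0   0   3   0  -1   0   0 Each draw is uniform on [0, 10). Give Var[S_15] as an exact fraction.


Outcome values over d=0..9: [4, -1, 0, 0, 0, 3, 0, -1, 0, 0]
Σy = 5, Σy² = 27, M = 10
μ = 5/10 = 1/2,  σ² = 27/10 − (1/2)² = 49/20
Independent increments: Var[S_15] = 15·σ² = 15·(49/20) = 147/4

147/4


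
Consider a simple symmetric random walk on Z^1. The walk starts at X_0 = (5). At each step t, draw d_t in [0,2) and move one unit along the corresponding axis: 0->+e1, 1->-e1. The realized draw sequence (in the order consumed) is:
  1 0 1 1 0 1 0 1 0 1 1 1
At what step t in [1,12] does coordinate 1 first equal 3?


4

t=0: X=(5), d=1 → -e1, X_1=(4)
t=1: X=(4), d=0 → +e1, X_2=(5)
t=2: X=(5), d=1 → -e1, X_3=(4)
t=3: X=(4), d=1 → -e1, X_4=(3)
t=4: X=(3), d=0 → +e1, X_5=(4)
t=5: X=(4), d=1 → -e1, X_6=(3)
t=6: X=(3), d=0 → +e1, X_7=(4)
t=7: X=(4), d=1 → -e1, X_8=(3)
t=8: X=(3), d=0 → +e1, X_9=(4)
t=9: X=(4), d=1 → -e1, X_10=(3)
t=10: X=(3), d=1 → -e1, X_11=(2)
t=11: X=(2), d=1 → -e1, X_12=(1)


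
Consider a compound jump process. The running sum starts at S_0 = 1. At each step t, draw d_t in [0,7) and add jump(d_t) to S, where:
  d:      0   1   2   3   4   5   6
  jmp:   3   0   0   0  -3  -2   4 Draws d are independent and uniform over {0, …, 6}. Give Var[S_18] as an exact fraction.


4716/49

Outcome values over d=0..6: [3, 0, 0, 0, -3, -2, 4]
Σy = 2, Σy² = 38, M = 7
μ = 2/7 = 2/7,  σ² = 38/7 − (2/7)² = 262/49
Independent increments: Var[S_18] = 18·σ² = 18·(262/49) = 4716/49


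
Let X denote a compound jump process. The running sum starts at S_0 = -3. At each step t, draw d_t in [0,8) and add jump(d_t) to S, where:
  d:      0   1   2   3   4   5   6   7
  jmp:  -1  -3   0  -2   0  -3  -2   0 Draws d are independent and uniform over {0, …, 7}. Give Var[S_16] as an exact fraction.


95/4

Outcome values over d=0..7: [-1, -3, 0, -2, 0, -3, -2, 0]
Σy = -11, Σy² = 27, M = 8
μ = -11/8 = -11/8,  σ² = 27/8 − (-11/8)² = 95/64
Independent increments: Var[S_16] = 16·σ² = 16·(95/64) = 95/4


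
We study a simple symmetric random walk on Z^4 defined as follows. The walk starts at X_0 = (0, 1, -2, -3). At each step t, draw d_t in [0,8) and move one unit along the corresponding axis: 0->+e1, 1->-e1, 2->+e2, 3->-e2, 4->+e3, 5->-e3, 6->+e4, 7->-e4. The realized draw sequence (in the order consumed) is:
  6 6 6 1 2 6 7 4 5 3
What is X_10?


(-1, 1, -2, 0)

t=0: X=(0, 1, -2, -3), d=6 → +e4, X_1=(0, 1, -2, -2)
t=1: X=(0, 1, -2, -2), d=6 → +e4, X_2=(0, 1, -2, -1)
t=2: X=(0, 1, -2, -1), d=6 → +e4, X_3=(0, 1, -2, 0)
t=3: X=(0, 1, -2, 0), d=1 → -e1, X_4=(-1, 1, -2, 0)
t=4: X=(-1, 1, -2, 0), d=2 → +e2, X_5=(-1, 2, -2, 0)
t=5: X=(-1, 2, -2, 0), d=6 → +e4, X_6=(-1, 2, -2, 1)
t=6: X=(-1, 2, -2, 1), d=7 → -e4, X_7=(-1, 2, -2, 0)
t=7: X=(-1, 2, -2, 0), d=4 → +e3, X_8=(-1, 2, -1, 0)
t=8: X=(-1, 2, -1, 0), d=5 → -e3, X_9=(-1, 2, -2, 0)
t=9: X=(-1, 2, -2, 0), d=3 → -e2, X_10=(-1, 1, -2, 0)


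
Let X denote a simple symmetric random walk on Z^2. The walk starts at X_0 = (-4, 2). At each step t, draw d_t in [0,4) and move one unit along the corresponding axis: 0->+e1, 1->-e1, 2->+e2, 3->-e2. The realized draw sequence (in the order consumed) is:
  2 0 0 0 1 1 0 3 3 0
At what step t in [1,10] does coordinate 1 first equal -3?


2

t=0: X=(-4, 2), d=2 → +e2, X_1=(-4, 3)
t=1: X=(-4, 3), d=0 → +e1, X_2=(-3, 3)
t=2: X=(-3, 3), d=0 → +e1, X_3=(-2, 3)
t=3: X=(-2, 3), d=0 → +e1, X_4=(-1, 3)
t=4: X=(-1, 3), d=1 → -e1, X_5=(-2, 3)
t=5: X=(-2, 3), d=1 → -e1, X_6=(-3, 3)
t=6: X=(-3, 3), d=0 → +e1, X_7=(-2, 3)
t=7: X=(-2, 3), d=3 → -e2, X_8=(-2, 2)
t=8: X=(-2, 2), d=3 → -e2, X_9=(-2, 1)
t=9: X=(-2, 1), d=0 → +e1, X_10=(-1, 1)


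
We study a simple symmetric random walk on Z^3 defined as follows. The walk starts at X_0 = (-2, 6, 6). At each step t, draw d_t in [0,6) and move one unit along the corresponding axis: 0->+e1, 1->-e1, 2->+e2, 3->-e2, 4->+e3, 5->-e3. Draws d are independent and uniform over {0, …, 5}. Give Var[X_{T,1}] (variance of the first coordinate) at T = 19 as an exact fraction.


Outcome values over d=0..5: [1, -1, 0, 0, 0, 0]
Σy = 0, Σy² = 2, M = 6
μ = 0/6 = 0,  σ² = 2/6 − (0)² = 1/3
Independent increments: Var[X_19] = 19·σ² = 19·(1/3) = 19/3

19/3


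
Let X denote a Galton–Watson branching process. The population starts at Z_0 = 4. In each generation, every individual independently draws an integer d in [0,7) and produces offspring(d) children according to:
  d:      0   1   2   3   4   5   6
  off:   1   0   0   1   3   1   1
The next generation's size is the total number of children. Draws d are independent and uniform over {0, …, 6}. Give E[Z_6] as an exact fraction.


4

Outcome values over d=0..6: [1, 0, 0, 1, 3, 1, 1]
Σy = 7, Σy² = 13, M = 7
μ = 7/7 = 1,  σ² = 13/7 − (1)² = 6/7
E[Z_0] = 4
E[Z_1] = 1·E[Z_0] = 4
E[Z_2] = 1·E[Z_1] = 4
E[Z_3] = 1·E[Z_2] = 4
E[Z_4] = 1·E[Z_3] = 4
E[Z_5] = 1·E[Z_4] = 4
E[Z_6] = 1·E[Z_5] = 4


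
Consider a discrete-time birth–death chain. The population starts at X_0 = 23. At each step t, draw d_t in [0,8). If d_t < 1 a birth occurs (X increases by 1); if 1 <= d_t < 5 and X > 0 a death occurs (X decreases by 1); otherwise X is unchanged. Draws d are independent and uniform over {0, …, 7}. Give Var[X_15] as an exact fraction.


465/64

X can drop by at most 1 per step and X_0 = 23 > T = 15, so X_t >= 23 − t >= 8 > 0 for every t <= 15: the floor at 0 (the 'and X > 0' condition) never binds. Hence X_15 = X_0 + Σ_{t<15} Y_t with i.i.d. increments Y_t = y(d_t) ∈ {+1, −1, 0}.
Outcome values over d=0..7: [1, -1, -1, -1, -1, 0, 0, 0]
Σy = -3, Σy² = 5, M = 8
μ = -3/8 = -3/8,  σ² = 5/8 − (-3/8)² = 31/64
Independent increments: Var[X_15] = 15·σ² = 15·(31/64) = 465/64


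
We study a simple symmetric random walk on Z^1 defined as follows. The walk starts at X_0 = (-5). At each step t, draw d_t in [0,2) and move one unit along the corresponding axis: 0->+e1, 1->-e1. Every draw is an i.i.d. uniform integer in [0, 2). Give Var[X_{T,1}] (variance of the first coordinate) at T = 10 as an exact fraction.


10

Outcome values over d=0..1: [1, -1]
Σy = 0, Σy² = 2, M = 2
μ = 0/2 = 0,  σ² = 2/2 − (0)² = 1
Independent increments: Var[X_10] = 10·σ² = 10·(1) = 10


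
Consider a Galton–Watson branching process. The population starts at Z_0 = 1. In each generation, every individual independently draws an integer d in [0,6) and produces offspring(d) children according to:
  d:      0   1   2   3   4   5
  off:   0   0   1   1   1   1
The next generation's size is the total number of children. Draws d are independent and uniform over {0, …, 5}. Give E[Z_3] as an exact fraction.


Outcome values over d=0..5: [0, 0, 1, 1, 1, 1]
Σy = 4, Σy² = 4, M = 6
μ = 4/6 = 2/3,  σ² = 4/6 − (2/3)² = 2/9
E[Z_0] = 1
E[Z_1] = 2/3·E[Z_0] = 2/3
E[Z_2] = 2/3·E[Z_1] = 4/9
E[Z_3] = 2/3·E[Z_2] = 8/27

8/27


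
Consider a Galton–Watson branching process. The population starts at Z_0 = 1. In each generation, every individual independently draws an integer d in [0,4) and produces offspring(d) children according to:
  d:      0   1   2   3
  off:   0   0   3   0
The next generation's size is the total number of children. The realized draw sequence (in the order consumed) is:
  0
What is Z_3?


gen 0: Z_0=1, draws=[0], offspring=[0], Z_1=0
gen 1: Z_1=0, draws=[], offspring=[], Z_2=0
gen 2: Z_2=0, draws=[], offspring=[], Z_3=0

0


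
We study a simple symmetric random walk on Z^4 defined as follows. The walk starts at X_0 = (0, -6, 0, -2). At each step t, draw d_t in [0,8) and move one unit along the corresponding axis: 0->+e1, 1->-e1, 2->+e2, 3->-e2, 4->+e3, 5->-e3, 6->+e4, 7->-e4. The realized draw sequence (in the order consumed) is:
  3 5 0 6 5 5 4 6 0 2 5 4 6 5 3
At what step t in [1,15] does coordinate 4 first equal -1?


t=0: X=(0, -6, 0, -2), d=3 → -e2, X_1=(0, -7, 0, -2)
t=1: X=(0, -7, 0, -2), d=5 → -e3, X_2=(0, -7, -1, -2)
t=2: X=(0, -7, -1, -2), d=0 → +e1, X_3=(1, -7, -1, -2)
t=3: X=(1, -7, -1, -2), d=6 → +e4, X_4=(1, -7, -1, -1)
t=4: X=(1, -7, -1, -1), d=5 → -e3, X_5=(1, -7, -2, -1)
t=5: X=(1, -7, -2, -1), d=5 → -e3, X_6=(1, -7, -3, -1)
t=6: X=(1, -7, -3, -1), d=4 → +e3, X_7=(1, -7, -2, -1)
t=7: X=(1, -7, -2, -1), d=6 → +e4, X_8=(1, -7, -2, 0)
t=8: X=(1, -7, -2, 0), d=0 → +e1, X_9=(2, -7, -2, 0)
t=9: X=(2, -7, -2, 0), d=2 → +e2, X_10=(2, -6, -2, 0)
t=10: X=(2, -6, -2, 0), d=5 → -e3, X_11=(2, -6, -3, 0)
t=11: X=(2, -6, -3, 0), d=4 → +e3, X_12=(2, -6, -2, 0)
t=12: X=(2, -6, -2, 0), d=6 → +e4, X_13=(2, -6, -2, 1)
t=13: X=(2, -6, -2, 1), d=5 → -e3, X_14=(2, -6, -3, 1)
t=14: X=(2, -6, -3, 1), d=3 → -e2, X_15=(2, -7, -3, 1)

4


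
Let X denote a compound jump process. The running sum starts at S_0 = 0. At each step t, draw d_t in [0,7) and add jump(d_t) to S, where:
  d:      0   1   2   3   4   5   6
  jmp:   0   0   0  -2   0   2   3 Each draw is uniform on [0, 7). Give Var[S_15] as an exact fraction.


Outcome values over d=0..6: [0, 0, 0, -2, 0, 2, 3]
Σy = 3, Σy² = 17, M = 7
μ = 3/7 = 3/7,  σ² = 17/7 − (3/7)² = 110/49
Independent increments: Var[S_15] = 15·σ² = 15·(110/49) = 1650/49

1650/49


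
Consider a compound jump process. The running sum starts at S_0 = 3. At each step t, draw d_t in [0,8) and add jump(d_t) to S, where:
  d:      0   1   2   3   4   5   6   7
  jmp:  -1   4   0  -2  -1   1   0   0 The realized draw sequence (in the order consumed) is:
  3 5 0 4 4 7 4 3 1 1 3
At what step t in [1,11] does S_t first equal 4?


t=0: S=3, d=3, jump=-2, S_1=1
t=1: S=1, d=5, jump=1, S_2=2
t=2: S=2, d=0, jump=-1, S_3=1
t=3: S=1, d=4, jump=-1, S_4=0
t=4: S=0, d=4, jump=-1, S_5=-1
t=5: S=-1, d=7, jump=0, S_6=-1
t=6: S=-1, d=4, jump=-1, S_7=-2
t=7: S=-2, d=3, jump=-2, S_8=-4
t=8: S=-4, d=1, jump=4, S_9=0
t=9: S=0, d=1, jump=4, S_10=4
t=10: S=4, d=3, jump=-2, S_11=2

10


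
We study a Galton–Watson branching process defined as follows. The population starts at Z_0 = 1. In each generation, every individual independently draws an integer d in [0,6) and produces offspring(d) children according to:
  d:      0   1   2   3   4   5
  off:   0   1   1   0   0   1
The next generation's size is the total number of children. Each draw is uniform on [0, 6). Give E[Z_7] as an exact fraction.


Outcome values over d=0..5: [0, 1, 1, 0, 0, 1]
Σy = 3, Σy² = 3, M = 6
μ = 3/6 = 1/2,  σ² = 3/6 − (1/2)² = 1/4
E[Z_0] = 1
E[Z_1] = 1/2·E[Z_0] = 1/2
E[Z_2] = 1/2·E[Z_1] = 1/4
E[Z_3] = 1/2·E[Z_2] = 1/8
E[Z_4] = 1/2·E[Z_3] = 1/16
E[Z_5] = 1/2·E[Z_4] = 1/32
E[Z_6] = 1/2·E[Z_5] = 1/64
E[Z_7] = 1/2·E[Z_6] = 1/128

1/128


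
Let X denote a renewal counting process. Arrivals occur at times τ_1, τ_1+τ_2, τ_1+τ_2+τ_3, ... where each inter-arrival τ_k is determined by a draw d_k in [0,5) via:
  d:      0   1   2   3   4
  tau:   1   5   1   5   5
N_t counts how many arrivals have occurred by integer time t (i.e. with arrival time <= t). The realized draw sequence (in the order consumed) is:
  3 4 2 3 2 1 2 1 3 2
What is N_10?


2

draw d_1=3: τ_1=5, arrival time A_1=5
draw d_2=4: τ_2=5, arrival time A_2=10
draw d_3=2: τ_3=1, arrival time A_3=11
draw d_4=3: τ_4=5, arrival time A_4=16
draw d_5=2: τ_5=1, arrival time A_5=17
draw d_6=1: τ_6=5, arrival time A_6=22
draw d_7=2: τ_7=1, arrival time A_7=23
draw d_8=1: τ_8=5, arrival time A_8=28
draw d_9=3: τ_9=5, arrival time A_9=33
draw d_10=2: τ_10=1, arrival time A_10=34
N_t over t=0..10: 0:0 1:0 2:0 3:0 4:0 5:1 6:1 7:1 8:1 9:1 10:2


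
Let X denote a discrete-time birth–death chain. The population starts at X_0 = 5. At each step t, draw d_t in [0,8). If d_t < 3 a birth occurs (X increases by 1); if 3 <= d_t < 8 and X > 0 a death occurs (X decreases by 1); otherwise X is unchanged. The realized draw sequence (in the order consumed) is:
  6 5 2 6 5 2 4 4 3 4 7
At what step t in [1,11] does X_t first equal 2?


t=0: X=5, d=6 → death, X_1=4
t=1: X=4, d=5 → death, X_2=3
t=2: X=3, d=2 → birth, X_3=4
t=3: X=4, d=6 → death, X_4=3
t=4: X=3, d=5 → death, X_5=2
t=5: X=2, d=2 → birth, X_6=3
t=6: X=3, d=4 → death, X_7=2
t=7: X=2, d=4 → death, X_8=1
t=8: X=1, d=3 → death, X_9=0
t=9: X=0, d=4 → hold, X_10=0
t=10: X=0, d=7 → hold, X_11=0

5


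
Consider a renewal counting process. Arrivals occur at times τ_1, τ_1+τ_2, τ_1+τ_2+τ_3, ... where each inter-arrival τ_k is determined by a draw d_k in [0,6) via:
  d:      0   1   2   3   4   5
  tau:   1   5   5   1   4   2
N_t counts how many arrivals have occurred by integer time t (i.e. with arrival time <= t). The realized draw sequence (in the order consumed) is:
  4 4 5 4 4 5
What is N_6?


draw d_1=4: τ_1=4, arrival time A_1=4
draw d_2=4: τ_2=4, arrival time A_2=8
draw d_3=5: τ_3=2, arrival time A_3=10
draw d_4=4: τ_4=4, arrival time A_4=14
draw d_5=4: τ_5=4, arrival time A_5=18
draw d_6=5: τ_6=2, arrival time A_6=20
N_t over t=0..6: 0:0 1:0 2:0 3:0 4:1 5:1 6:1

1


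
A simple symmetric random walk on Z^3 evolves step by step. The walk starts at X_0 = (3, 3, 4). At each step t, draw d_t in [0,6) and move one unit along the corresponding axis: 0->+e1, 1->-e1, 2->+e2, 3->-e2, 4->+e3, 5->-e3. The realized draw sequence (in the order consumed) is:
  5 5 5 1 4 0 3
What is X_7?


(3, 2, 2)

t=0: X=(3, 3, 4), d=5 → -e3, X_1=(3, 3, 3)
t=1: X=(3, 3, 3), d=5 → -e3, X_2=(3, 3, 2)
t=2: X=(3, 3, 2), d=5 → -e3, X_3=(3, 3, 1)
t=3: X=(3, 3, 1), d=1 → -e1, X_4=(2, 3, 1)
t=4: X=(2, 3, 1), d=4 → +e3, X_5=(2, 3, 2)
t=5: X=(2, 3, 2), d=0 → +e1, X_6=(3, 3, 2)
t=6: X=(3, 3, 2), d=3 → -e2, X_7=(3, 2, 2)


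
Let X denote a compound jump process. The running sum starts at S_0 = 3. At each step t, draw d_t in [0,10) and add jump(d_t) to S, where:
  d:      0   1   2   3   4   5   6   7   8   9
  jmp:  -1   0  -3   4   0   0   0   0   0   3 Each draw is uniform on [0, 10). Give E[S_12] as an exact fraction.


33/5

Outcome values over d=0..9: [-1, 0, -3, 4, 0, 0, 0, 0, 0, 3]
Σy = 3, Σy² = 35, M = 10
μ = 3/10 = 3/10,  σ² = 35/10 − (3/10)² = 341/100
E[S_12] = 3 + 12·(3/10) = 33/5


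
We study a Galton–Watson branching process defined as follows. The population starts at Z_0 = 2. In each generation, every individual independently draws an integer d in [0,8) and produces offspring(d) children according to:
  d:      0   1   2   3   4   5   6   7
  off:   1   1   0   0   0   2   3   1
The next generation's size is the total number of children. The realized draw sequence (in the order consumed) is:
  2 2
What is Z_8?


gen 0: Z_0=2, draws=[2, 2], offspring=[0, 0], Z_1=0
gen 1: Z_1=0, draws=[], offspring=[], Z_2=0
gen 2: Z_2=0, draws=[], offspring=[], Z_3=0
gen 3: Z_3=0, draws=[], offspring=[], Z_4=0
gen 4: Z_4=0, draws=[], offspring=[], Z_5=0
gen 5: Z_5=0, draws=[], offspring=[], Z_6=0
gen 6: Z_6=0, draws=[], offspring=[], Z_7=0
gen 7: Z_7=0, draws=[], offspring=[], Z_8=0

0


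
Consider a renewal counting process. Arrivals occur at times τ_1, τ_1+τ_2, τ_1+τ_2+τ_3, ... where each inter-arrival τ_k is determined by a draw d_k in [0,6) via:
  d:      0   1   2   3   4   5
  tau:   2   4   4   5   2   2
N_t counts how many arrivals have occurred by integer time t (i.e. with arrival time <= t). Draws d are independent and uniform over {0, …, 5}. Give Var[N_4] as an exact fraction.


Inter-arrival values over d=0..5: [2, 4, 4, 5, 2, 2]
Each d has probability 1/6, so the pmf of τ is: f(2) = 1/2, f(4) = 1/3, f(5) = 1/6
Let p_n(j) = P(N_n = j), with p_0 = [1]. Condition on τ_1: p_n(0) = P(τ > n), and for j >= 1, p_n(j) = Σ_{k<=n} f(k)·p_{n−k}(j−1)
p_1 = [1]  (j = 0)
p_2 = [1/2, 1/2]  (j = 0..1)
p_3 = [1/2, 1/2]  (j = 0..1)
p_4 = [1/6, 7/12, 1/4]  (j = 0..2)
E[N_4] = Σ j·p_4(j) = 13/12;  E[N_4²] = Σ j²·p_4(j) = 19/12
Var[N_4] = 19/12 − (13/12)² = 59/144

59/144


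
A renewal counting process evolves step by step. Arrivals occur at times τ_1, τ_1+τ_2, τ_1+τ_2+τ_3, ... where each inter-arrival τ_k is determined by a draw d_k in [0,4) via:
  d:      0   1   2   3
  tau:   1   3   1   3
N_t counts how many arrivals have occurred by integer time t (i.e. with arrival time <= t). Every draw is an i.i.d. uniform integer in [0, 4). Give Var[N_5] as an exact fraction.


Inter-arrival values over d=0..3: [1, 3, 1, 3]
Each d has probability 1/4, so the pmf of τ is: f(1) = 1/2, f(3) = 1/2
Let p_n(j) = P(N_n = j), with p_0 = [1]. Condition on τ_1: p_n(0) = P(τ > n), and for j >= 1, p_n(j) = Σ_{k<=n} f(k)·p_{n−k}(j−1)
p_1 = [1/2, 1/2]  (j = 0..1)
p_2 = [1/2, 1/4, 1/4]  (j = 0..2)
p_3 = [0, 3/4, 1/8, 1/8]  (j = 0..3)
p_4 = [0, 1/4, 5/8, 1/16, 1/16]  (j = 0..4)
p_5 = [0, 1/4, 1/4, 7/16, 1/32, 1/32]  (j = 0..5)
E[N_5] = Σ j·p_5(j) = 75/32;  E[N_5²] = Σ j²·p_5(j) = 207/32
Var[N_5] = 207/32 − (75/32)² = 999/1024

999/1024


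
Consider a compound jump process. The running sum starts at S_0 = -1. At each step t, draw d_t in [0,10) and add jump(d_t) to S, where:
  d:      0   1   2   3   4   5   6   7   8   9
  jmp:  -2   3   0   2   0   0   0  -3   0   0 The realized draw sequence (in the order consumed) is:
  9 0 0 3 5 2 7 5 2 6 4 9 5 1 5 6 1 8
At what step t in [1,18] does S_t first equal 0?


t=0: S=-1, d=9, jump=0, S_1=-1
t=1: S=-1, d=0, jump=-2, S_2=-3
t=2: S=-3, d=0, jump=-2, S_3=-5
t=3: S=-5, d=3, jump=2, S_4=-3
t=4: S=-3, d=5, jump=0, S_5=-3
t=5: S=-3, d=2, jump=0, S_6=-3
t=6: S=-3, d=7, jump=-3, S_7=-6
t=7: S=-6, d=5, jump=0, S_8=-6
t=8: S=-6, d=2, jump=0, S_9=-6
t=9: S=-6, d=6, jump=0, S_10=-6
t=10: S=-6, d=4, jump=0, S_11=-6
t=11: S=-6, d=9, jump=0, S_12=-6
t=12: S=-6, d=5, jump=0, S_13=-6
t=13: S=-6, d=1, jump=3, S_14=-3
t=14: S=-3, d=5, jump=0, S_15=-3
t=15: S=-3, d=6, jump=0, S_16=-3
t=16: S=-3, d=1, jump=3, S_17=0
t=17: S=0, d=8, jump=0, S_18=0

17


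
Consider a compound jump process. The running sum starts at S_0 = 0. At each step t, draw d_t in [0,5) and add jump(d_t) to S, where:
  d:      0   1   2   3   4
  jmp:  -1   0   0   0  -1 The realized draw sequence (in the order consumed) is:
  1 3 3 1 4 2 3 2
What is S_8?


t=0: S=0, d=1, jump=0, S_1=0
t=1: S=0, d=3, jump=0, S_2=0
t=2: S=0, d=3, jump=0, S_3=0
t=3: S=0, d=1, jump=0, S_4=0
t=4: S=0, d=4, jump=-1, S_5=-1
t=5: S=-1, d=2, jump=0, S_6=-1
t=6: S=-1, d=3, jump=0, S_7=-1
t=7: S=-1, d=2, jump=0, S_8=-1

-1


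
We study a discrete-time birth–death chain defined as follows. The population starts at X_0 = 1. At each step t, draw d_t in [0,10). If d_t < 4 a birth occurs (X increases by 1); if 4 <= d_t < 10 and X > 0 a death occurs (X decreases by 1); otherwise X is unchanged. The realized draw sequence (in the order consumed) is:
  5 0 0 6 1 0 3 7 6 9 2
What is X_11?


t=0: X=1, d=5 → death, X_1=0
t=1: X=0, d=0 → birth, X_2=1
t=2: X=1, d=0 → birth, X_3=2
t=3: X=2, d=6 → death, X_4=1
t=4: X=1, d=1 → birth, X_5=2
t=5: X=2, d=0 → birth, X_6=3
t=6: X=3, d=3 → birth, X_7=4
t=7: X=4, d=7 → death, X_8=3
t=8: X=3, d=6 → death, X_9=2
t=9: X=2, d=9 → death, X_10=1
t=10: X=1, d=2 → birth, X_11=2

2


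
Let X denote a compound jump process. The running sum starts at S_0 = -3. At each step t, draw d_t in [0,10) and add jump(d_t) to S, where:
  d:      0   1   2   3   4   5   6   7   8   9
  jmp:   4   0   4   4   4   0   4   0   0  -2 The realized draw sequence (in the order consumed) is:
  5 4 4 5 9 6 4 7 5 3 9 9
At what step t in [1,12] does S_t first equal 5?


t=0: S=-3, d=5, jump=0, S_1=-3
t=1: S=-3, d=4, jump=4, S_2=1
t=2: S=1, d=4, jump=4, S_3=5
t=3: S=5, d=5, jump=0, S_4=5
t=4: S=5, d=9, jump=-2, S_5=3
t=5: S=3, d=6, jump=4, S_6=7
t=6: S=7, d=4, jump=4, S_7=11
t=7: S=11, d=7, jump=0, S_8=11
t=8: S=11, d=5, jump=0, S_9=11
t=9: S=11, d=3, jump=4, S_10=15
t=10: S=15, d=9, jump=-2, S_11=13
t=11: S=13, d=9, jump=-2, S_12=11

3


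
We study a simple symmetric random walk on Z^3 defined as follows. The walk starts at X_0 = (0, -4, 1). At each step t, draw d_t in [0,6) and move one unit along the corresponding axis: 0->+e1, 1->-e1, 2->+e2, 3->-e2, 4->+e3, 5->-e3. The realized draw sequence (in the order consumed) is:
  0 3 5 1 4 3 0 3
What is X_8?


t=0: X=(0, -4, 1), d=0 → +e1, X_1=(1, -4, 1)
t=1: X=(1, -4, 1), d=3 → -e2, X_2=(1, -5, 1)
t=2: X=(1, -5, 1), d=5 → -e3, X_3=(1, -5, 0)
t=3: X=(1, -5, 0), d=1 → -e1, X_4=(0, -5, 0)
t=4: X=(0, -5, 0), d=4 → +e3, X_5=(0, -5, 1)
t=5: X=(0, -5, 1), d=3 → -e2, X_6=(0, -6, 1)
t=6: X=(0, -6, 1), d=0 → +e1, X_7=(1, -6, 1)
t=7: X=(1, -6, 1), d=3 → -e2, X_8=(1, -7, 1)

(1, -7, 1)


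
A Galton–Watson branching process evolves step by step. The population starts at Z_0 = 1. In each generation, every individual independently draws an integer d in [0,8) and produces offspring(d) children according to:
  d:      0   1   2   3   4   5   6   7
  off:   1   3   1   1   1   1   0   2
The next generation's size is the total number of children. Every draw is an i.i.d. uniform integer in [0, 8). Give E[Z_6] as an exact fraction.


15625/4096

Outcome values over d=0..7: [1, 3, 1, 1, 1, 1, 0, 2]
Σy = 10, Σy² = 18, M = 8
μ = 10/8 = 5/4,  σ² = 18/8 − (5/4)² = 11/16
E[Z_0] = 1
E[Z_1] = 5/4·E[Z_0] = 5/4
E[Z_2] = 5/4·E[Z_1] = 25/16
E[Z_3] = 5/4·E[Z_2] = 125/64
E[Z_4] = 5/4·E[Z_3] = 625/256
E[Z_5] = 5/4·E[Z_4] = 3125/1024
E[Z_6] = 5/4·E[Z_5] = 15625/4096


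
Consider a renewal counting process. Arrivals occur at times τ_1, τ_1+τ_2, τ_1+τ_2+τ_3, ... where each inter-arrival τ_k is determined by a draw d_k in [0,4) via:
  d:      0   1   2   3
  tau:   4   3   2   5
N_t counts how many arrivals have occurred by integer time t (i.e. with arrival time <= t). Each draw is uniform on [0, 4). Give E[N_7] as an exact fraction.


27/16

Inter-arrival values over d=0..3: [4, 3, 2, 5]
Each d has probability 1/4, so the pmf of τ is: f(2) = 1/4, f(3) = 1/4, f(4) = 1/4, f(5) = 1/4
Renewal equation for m(n) = E[N_n]: condition on τ_1 = k (if k <= n, one arrival plus a fresh copy on the remaining n−k steps): m(n) = F(n) + Σ_{k<=n} f(k)·m(n−k), where F(n) = P(τ <= n) and m(0) = 0
m(1) = F(1) = 0
m(2) = F(2) = 1/4
m(3) = F(3) = 1/2
m(4) = F(4) + f(2)·m(2) = 3/4 + 1/4·1/4 = 13/16
m(5) = F(5) + f(2)·m(3) + f(3)·m(2) = 1 + 1/4·1/2 + 1/4·1/4 = 19/16
m(6) = F(6) + f(2)·m(4) + f(3)·m(3) + f(4)·m(2) = 1 + 1/4·13/16 + 1/4·1/2 + 1/4·1/4 = 89/64
m(7) = F(7) + f(2)·m(5) + f(3)·m(4) + f(4)·m(3) + f(5)·m(2) = 1 + 1/4·19/16 + 1/4·13/16 + 1/4·1/2 + 1/4·1/4 = 27/16
E[N_7] = m(7) = 27/16


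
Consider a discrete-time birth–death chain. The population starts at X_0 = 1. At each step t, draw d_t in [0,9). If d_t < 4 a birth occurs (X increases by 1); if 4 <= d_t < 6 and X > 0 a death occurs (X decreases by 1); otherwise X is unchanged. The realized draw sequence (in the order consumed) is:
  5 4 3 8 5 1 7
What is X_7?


t=0: X=1, d=5 → death, X_1=0
t=1: X=0, d=4 → hold, X_2=0
t=2: X=0, d=3 → birth, X_3=1
t=3: X=1, d=8 → hold, X_4=1
t=4: X=1, d=5 → death, X_5=0
t=5: X=0, d=1 → birth, X_6=1
t=6: X=1, d=7 → hold, X_7=1

1


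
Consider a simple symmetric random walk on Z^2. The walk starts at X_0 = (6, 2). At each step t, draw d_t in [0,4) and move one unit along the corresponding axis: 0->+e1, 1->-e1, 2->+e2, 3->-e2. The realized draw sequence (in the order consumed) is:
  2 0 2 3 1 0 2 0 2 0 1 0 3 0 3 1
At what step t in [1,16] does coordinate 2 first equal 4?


t=0: X=(6, 2), d=2 → +e2, X_1=(6, 3)
t=1: X=(6, 3), d=0 → +e1, X_2=(7, 3)
t=2: X=(7, 3), d=2 → +e2, X_3=(7, 4)
t=3: X=(7, 4), d=3 → -e2, X_4=(7, 3)
t=4: X=(7, 3), d=1 → -e1, X_5=(6, 3)
t=5: X=(6, 3), d=0 → +e1, X_6=(7, 3)
t=6: X=(7, 3), d=2 → +e2, X_7=(7, 4)
t=7: X=(7, 4), d=0 → +e1, X_8=(8, 4)
t=8: X=(8, 4), d=2 → +e2, X_9=(8, 5)
t=9: X=(8, 5), d=0 → +e1, X_10=(9, 5)
t=10: X=(9, 5), d=1 → -e1, X_11=(8, 5)
t=11: X=(8, 5), d=0 → +e1, X_12=(9, 5)
t=12: X=(9, 5), d=3 → -e2, X_13=(9, 4)
t=13: X=(9, 4), d=0 → +e1, X_14=(10, 4)
t=14: X=(10, 4), d=3 → -e2, X_15=(10, 3)
t=15: X=(10, 3), d=1 → -e1, X_16=(9, 3)

3


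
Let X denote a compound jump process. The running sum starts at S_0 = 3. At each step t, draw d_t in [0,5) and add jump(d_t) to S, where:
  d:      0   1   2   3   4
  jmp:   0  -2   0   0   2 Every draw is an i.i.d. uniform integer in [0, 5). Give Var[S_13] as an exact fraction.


Outcome values over d=0..4: [0, -2, 0, 0, 2]
Σy = 0, Σy² = 8, M = 5
μ = 0/5 = 0,  σ² = 8/5 − (0)² = 8/5
Independent increments: Var[S_13] = 13·σ² = 13·(8/5) = 104/5

104/5


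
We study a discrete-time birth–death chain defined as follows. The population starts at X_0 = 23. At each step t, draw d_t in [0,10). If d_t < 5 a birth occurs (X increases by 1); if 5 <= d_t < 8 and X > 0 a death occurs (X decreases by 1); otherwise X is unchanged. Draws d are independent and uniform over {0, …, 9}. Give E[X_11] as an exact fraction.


X can drop by at most 1 per step and X_0 = 23 > T = 11, so X_t >= 23 − t >= 12 > 0 for every t <= 11: the floor at 0 (the 'and X > 0' condition) never binds. Hence X_11 = X_0 + Σ_{t<11} Y_t with i.i.d. increments Y_t = y(d_t) ∈ {+1, −1, 0}.
Outcome values over d=0..9: [1, 1, 1, 1, 1, -1, -1, -1, 0, 0]
Σy = 2, Σy² = 8, M = 10
μ = 2/10 = 1/5,  σ² = 8/10 − (1/5)² = 19/25
E[X_11] = 23 + 11·(1/5) = 126/5

126/5


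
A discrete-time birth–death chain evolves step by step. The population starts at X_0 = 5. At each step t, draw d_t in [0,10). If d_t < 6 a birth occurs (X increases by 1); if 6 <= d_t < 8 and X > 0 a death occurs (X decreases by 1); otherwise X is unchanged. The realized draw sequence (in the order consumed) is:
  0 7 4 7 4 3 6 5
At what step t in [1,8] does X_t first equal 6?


t=0: X=5, d=0 → birth, X_1=6
t=1: X=6, d=7 → death, X_2=5
t=2: X=5, d=4 → birth, X_3=6
t=3: X=6, d=7 → death, X_4=5
t=4: X=5, d=4 → birth, X_5=6
t=5: X=6, d=3 → birth, X_6=7
t=6: X=7, d=6 → death, X_7=6
t=7: X=6, d=5 → birth, X_8=7

1


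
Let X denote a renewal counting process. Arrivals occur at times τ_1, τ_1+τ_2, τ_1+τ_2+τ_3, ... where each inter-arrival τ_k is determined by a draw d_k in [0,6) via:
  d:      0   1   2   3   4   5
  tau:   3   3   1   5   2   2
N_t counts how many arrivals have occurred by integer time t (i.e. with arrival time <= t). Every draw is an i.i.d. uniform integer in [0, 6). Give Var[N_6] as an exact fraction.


Inter-arrival values over d=0..5: [3, 3, 1, 5, 2, 2]
Each d has probability 1/6, so the pmf of τ is: f(1) = 1/6, f(2) = 1/3, f(3) = 1/3, f(5) = 1/6
Let p_n(j) = P(N_n = j), with p_0 = [1]. Condition on τ_1: p_n(0) = P(τ > n), and for j >= 1, p_n(j) = Σ_{k<=n} f(k)·p_{n−k}(j−1)
p_1 = [5/6, 1/6]  (j = 0..1)
p_2 = [1/2, 17/36, 1/36]  (j = 0..2)
p_3 = [1/6, 25/36, 29/216, 1/216]  (j = 0..3)
p_4 = [1/6, 17/36, 71/216, 41/1296, 1/1296]  (j = 0..4)
p_5 = [0, 5/12, 101/216, 47/432, 53/7776, 1/7776]  (j = 0..5)
p_6 = [0, 1/4, 35/72, 301/1296, 235/7776, 65/46656, 1/46656]  (j = 0..6)
E[N_6] = Σ j·p_6(j) = 95503/46656;  E[N_6²] = Σ j²·p_6(j) = 224129/46656
Var[N_6] = 224129/46656 − (95503/46656)² = 1336139615/2176782336

1336139615/2176782336


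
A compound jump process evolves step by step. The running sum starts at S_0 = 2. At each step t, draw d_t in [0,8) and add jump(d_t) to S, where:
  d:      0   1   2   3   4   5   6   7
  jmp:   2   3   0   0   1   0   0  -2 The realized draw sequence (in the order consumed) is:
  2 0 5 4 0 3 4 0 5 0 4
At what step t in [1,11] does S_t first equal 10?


8

t=0: S=2, d=2, jump=0, S_1=2
t=1: S=2, d=0, jump=2, S_2=4
t=2: S=4, d=5, jump=0, S_3=4
t=3: S=4, d=4, jump=1, S_4=5
t=4: S=5, d=0, jump=2, S_5=7
t=5: S=7, d=3, jump=0, S_6=7
t=6: S=7, d=4, jump=1, S_7=8
t=7: S=8, d=0, jump=2, S_8=10
t=8: S=10, d=5, jump=0, S_9=10
t=9: S=10, d=0, jump=2, S_10=12
t=10: S=12, d=4, jump=1, S_11=13


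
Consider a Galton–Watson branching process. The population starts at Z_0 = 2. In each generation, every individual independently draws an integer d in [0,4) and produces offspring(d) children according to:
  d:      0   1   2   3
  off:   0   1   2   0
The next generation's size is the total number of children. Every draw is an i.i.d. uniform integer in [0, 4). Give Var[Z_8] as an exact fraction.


Outcome values over d=0..3: [0, 1, 2, 0]
Σy = 3, Σy² = 5, M = 4
μ = 3/4 = 3/4,  σ² = 5/4 − (3/4)² = 11/16
V_0 = 0, E_0 = 2
V_1 = 11/16·E_0 + (3/4)²·V_0 = 11/8;  E_1 = 3/2
V_2 = 11/16·E_1 + (3/4)²·V_1 = 231/128;  E_2 = 9/8
V_3 = 11/16·E_2 + (3/4)²·V_2 = 3663/2048;  E_3 = 27/32
V_4 = 11/16·E_3 + (3/4)²·V_3 = 51975/32768;  E_4 = 81/128
V_5 = 11/16·E_4 + (3/4)²·V_4 = 695871/524288;  E_5 = 243/512
V_6 = 11/16·E_5 + (3/4)²·V_5 = 8999991/8388608;  E_6 = 729/2048
V_7 = 11/16·E_6 + (3/4)²·V_6 = 113845743/134217728;  E_7 = 2187/8192
V_8 = 11/16·E_7 + (3/4)²·V_7 = 1418761575/2147483648;  E_8 = 6561/32768

1418761575/2147483648


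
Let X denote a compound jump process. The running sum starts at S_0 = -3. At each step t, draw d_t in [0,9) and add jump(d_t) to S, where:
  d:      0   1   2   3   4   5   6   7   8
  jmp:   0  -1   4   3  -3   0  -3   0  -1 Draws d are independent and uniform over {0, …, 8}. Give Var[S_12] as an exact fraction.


Outcome values over d=0..8: [0, -1, 4, 3, -3, 0, -3, 0, -1]
Σy = -1, Σy² = 45, M = 9
μ = -1/9 = -1/9,  σ² = 45/9 − (-1/9)² = 404/81
Independent increments: Var[S_12] = 12·σ² = 12·(404/81) = 1616/27

1616/27


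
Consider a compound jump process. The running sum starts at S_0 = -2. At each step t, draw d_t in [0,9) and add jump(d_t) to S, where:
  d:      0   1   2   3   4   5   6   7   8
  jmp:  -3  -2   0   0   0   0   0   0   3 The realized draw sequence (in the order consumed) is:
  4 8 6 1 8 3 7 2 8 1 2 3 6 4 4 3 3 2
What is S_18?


t=0: S=-2, d=4, jump=0, S_1=-2
t=1: S=-2, d=8, jump=3, S_2=1
t=2: S=1, d=6, jump=0, S_3=1
t=3: S=1, d=1, jump=-2, S_4=-1
t=4: S=-1, d=8, jump=3, S_5=2
t=5: S=2, d=3, jump=0, S_6=2
t=6: S=2, d=7, jump=0, S_7=2
t=7: S=2, d=2, jump=0, S_8=2
t=8: S=2, d=8, jump=3, S_9=5
t=9: S=5, d=1, jump=-2, S_10=3
t=10: S=3, d=2, jump=0, S_11=3
t=11: S=3, d=3, jump=0, S_12=3
t=12: S=3, d=6, jump=0, S_13=3
t=13: S=3, d=4, jump=0, S_14=3
t=14: S=3, d=4, jump=0, S_15=3
t=15: S=3, d=3, jump=0, S_16=3
t=16: S=3, d=3, jump=0, S_17=3
t=17: S=3, d=2, jump=0, S_18=3

3


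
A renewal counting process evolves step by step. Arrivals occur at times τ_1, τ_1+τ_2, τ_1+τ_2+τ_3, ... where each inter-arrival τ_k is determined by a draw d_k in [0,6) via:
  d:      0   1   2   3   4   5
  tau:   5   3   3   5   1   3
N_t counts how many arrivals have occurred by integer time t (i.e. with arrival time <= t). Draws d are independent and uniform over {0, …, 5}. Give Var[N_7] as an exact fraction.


49343765855/78364164096

Inter-arrival values over d=0..5: [5, 3, 3, 5, 1, 3]
Each d has probability 1/6, so the pmf of τ is: f(1) = 1/6, f(3) = 1/2, f(5) = 1/3
Let p_n(j) = P(N_n = j), with p_0 = [1]. Condition on τ_1: p_n(0) = P(τ > n), and for j >= 1, p_n(j) = Σ_{k<=n} f(k)·p_{n−k}(j−1)
p_1 = [5/6, 1/6]  (j = 0..1)
p_2 = [5/6, 5/36, 1/36]  (j = 0..2)
p_3 = [1/3, 23/36, 5/216, 1/216]  (j = 0..3)
p_4 = [1/3, 17/36, 41/216, 5/1296, 1/1296]  (j = 0..4)
p_5 = [0, 29/36, 4/27, 59/1296, 5/7776, 1/7776]  (j = 0..5)
p_6 = [0, 4/9, 55/108, 47/1296, 77/7776, 5/46656, 1/46656]  (j = 0..6)
p_7 = [0, 4/9, 77/216, 245/1296, 31/3888, 95/46656, 5/279936, 1/279936]  (j = 0..7)
E[N_7] = Σ j·p_7(j) = 494575/279936;  E[N_7²] = Σ j²·p_7(j) = 1050055/279936
Var[N_7] = 1050055/279936 − (494575/279936)² = 49343765855/78364164096


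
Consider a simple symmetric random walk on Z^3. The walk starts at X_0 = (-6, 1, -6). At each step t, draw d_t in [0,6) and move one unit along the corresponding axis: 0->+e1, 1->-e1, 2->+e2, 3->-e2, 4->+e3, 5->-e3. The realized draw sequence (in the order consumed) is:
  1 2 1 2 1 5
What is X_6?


(-9, 3, -7)

t=0: X=(-6, 1, -6), d=1 → -e1, X_1=(-7, 1, -6)
t=1: X=(-7, 1, -6), d=2 → +e2, X_2=(-7, 2, -6)
t=2: X=(-7, 2, -6), d=1 → -e1, X_3=(-8, 2, -6)
t=3: X=(-8, 2, -6), d=2 → +e2, X_4=(-8, 3, -6)
t=4: X=(-8, 3, -6), d=1 → -e1, X_5=(-9, 3, -6)
t=5: X=(-9, 3, -6), d=5 → -e3, X_6=(-9, 3, -7)


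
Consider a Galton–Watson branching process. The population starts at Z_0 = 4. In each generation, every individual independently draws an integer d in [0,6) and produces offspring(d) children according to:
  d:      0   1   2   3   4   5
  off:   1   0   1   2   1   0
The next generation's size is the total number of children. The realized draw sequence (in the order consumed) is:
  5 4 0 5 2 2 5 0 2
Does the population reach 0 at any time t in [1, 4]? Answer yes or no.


gen 0: Z_0=4, draws=[5, 4, 0, 5], offspring=[0, 1, 1, 0], Z_1=2
gen 1: Z_1=2, draws=[2, 2], offspring=[1, 1], Z_2=2
gen 2: Z_2=2, draws=[5, 0], offspring=[0, 1], Z_3=1
gen 3: Z_3=1, draws=[2], offspring=[1], Z_4=1

no


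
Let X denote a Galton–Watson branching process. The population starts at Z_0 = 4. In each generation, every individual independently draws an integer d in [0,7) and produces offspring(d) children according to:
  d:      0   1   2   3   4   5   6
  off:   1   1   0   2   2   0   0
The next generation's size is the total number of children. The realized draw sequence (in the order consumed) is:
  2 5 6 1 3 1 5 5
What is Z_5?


gen 0: Z_0=4, draws=[2, 5, 6, 1], offspring=[0, 0, 0, 1], Z_1=1
gen 1: Z_1=1, draws=[3], offspring=[2], Z_2=2
gen 2: Z_2=2, draws=[1, 5], offspring=[1, 0], Z_3=1
gen 3: Z_3=1, draws=[5], offspring=[0], Z_4=0
gen 4: Z_4=0, draws=[], offspring=[], Z_5=0

0


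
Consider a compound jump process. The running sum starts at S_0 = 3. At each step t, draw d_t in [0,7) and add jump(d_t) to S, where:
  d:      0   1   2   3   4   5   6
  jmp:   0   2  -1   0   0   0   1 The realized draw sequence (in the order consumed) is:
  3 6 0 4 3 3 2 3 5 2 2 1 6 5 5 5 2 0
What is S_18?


t=0: S=3, d=3, jump=0, S_1=3
t=1: S=3, d=6, jump=1, S_2=4
t=2: S=4, d=0, jump=0, S_3=4
t=3: S=4, d=4, jump=0, S_4=4
t=4: S=4, d=3, jump=0, S_5=4
t=5: S=4, d=3, jump=0, S_6=4
t=6: S=4, d=2, jump=-1, S_7=3
t=7: S=3, d=3, jump=0, S_8=3
t=8: S=3, d=5, jump=0, S_9=3
t=9: S=3, d=2, jump=-1, S_10=2
t=10: S=2, d=2, jump=-1, S_11=1
t=11: S=1, d=1, jump=2, S_12=3
t=12: S=3, d=6, jump=1, S_13=4
t=13: S=4, d=5, jump=0, S_14=4
t=14: S=4, d=5, jump=0, S_15=4
t=15: S=4, d=5, jump=0, S_16=4
t=16: S=4, d=2, jump=-1, S_17=3
t=17: S=3, d=0, jump=0, S_18=3

3


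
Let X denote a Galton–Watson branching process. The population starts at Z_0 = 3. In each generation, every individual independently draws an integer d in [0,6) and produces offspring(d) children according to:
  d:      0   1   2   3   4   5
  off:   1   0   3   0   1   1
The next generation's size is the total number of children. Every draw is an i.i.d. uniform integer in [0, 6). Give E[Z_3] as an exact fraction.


Outcome values over d=0..5: [1, 0, 3, 0, 1, 1]
Σy = 6, Σy² = 12, M = 6
μ = 6/6 = 1,  σ² = 12/6 − (1)² = 1
E[Z_0] = 3
E[Z_1] = 1·E[Z_0] = 3
E[Z_2] = 1·E[Z_1] = 3
E[Z_3] = 1·E[Z_2] = 3

3


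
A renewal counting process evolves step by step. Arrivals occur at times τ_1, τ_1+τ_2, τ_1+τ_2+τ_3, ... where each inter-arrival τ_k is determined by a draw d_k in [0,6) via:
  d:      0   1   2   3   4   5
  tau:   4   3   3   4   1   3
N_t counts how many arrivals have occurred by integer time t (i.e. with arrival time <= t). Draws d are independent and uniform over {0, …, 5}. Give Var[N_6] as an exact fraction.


913525223/2176782336

Inter-arrival values over d=0..5: [4, 3, 3, 4, 1, 3]
Each d has probability 1/6, so the pmf of τ is: f(1) = 1/6, f(3) = 1/2, f(4) = 1/3
Let p_n(j) = P(N_n = j), with p_0 = [1]. Condition on τ_1: p_n(0) = P(τ > n), and for j >= 1, p_n(j) = Σ_{k<=n} f(k)·p_{n−k}(j−1)
p_1 = [5/6, 1/6]  (j = 0..1)
p_2 = [5/6, 5/36, 1/36]  (j = 0..2)
p_3 = [1/3, 23/36, 5/216, 1/216]  (j = 0..3)
p_4 = [0, 29/36, 41/216, 5/1296, 1/1296]  (j = 0..4)
p_5 = [0, 25/36, 7/27, 59/1296, 5/7776, 1/7776]  (j = 0..5)
p_6 = [0, 4/9, 13/27, 83/1296, 77/7776, 5/46656, 1/46656]  (j = 0..6)
E[N_6] = Σ j·p_6(j) = 76507/46656;  E[N_6²] = Σ j²·p_6(j) = 145037/46656
Var[N_6] = 145037/46656 − (76507/46656)² = 913525223/2176782336


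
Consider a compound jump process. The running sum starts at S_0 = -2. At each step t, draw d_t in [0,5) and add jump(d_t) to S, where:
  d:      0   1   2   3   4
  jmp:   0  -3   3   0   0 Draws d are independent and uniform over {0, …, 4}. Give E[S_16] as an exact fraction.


Outcome values over d=0..4: [0, -3, 3, 0, 0]
Σy = 0, Σy² = 18, M = 5
μ = 0/5 = 0,  σ² = 18/5 − (0)² = 18/5
E[S_16] = -2 + 16·(0) = -2

-2


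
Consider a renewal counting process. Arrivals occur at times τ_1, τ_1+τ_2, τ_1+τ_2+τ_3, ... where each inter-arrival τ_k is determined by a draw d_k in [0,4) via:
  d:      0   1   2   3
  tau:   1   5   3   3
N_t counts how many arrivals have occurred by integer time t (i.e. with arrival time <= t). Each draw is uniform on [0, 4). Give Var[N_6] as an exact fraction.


Inter-arrival values over d=0..3: [1, 5, 3, 3]
Each d has probability 1/4, so the pmf of τ is: f(1) = 1/4, f(3) = 1/2, f(5) = 1/4
Let p_n(j) = P(N_n = j), with p_0 = [1]. Condition on τ_1: p_n(0) = P(τ > n), and for j >= 1, p_n(j) = Σ_{k<=n} f(k)·p_{n−k}(j−1)
p_1 = [3/4, 1/4]  (j = 0..1)
p_2 = [3/4, 3/16, 1/16]  (j = 0..2)
p_3 = [1/4, 11/16, 3/64, 1/64]  (j = 0..3)
p_4 = [1/4, 7/16, 19/64, 3/256, 1/256]  (j = 0..4)
p_5 = [0, 11/16, 13/64, 27/256, 3/1024, 1/1024]  (j = 0..5)
p_6 = [0, 5/16, 37/64, 19/256, 35/1024, 3/4096, 1/4096]  (j = 0..6)
E[N_6] = Σ j·p_6(j) = 7509/4096;  E[N_6²] = Σ j²·p_6(j) = 15839/4096
Var[N_6] = 15839/4096 − (7509/4096)² = 8491463/16777216

8491463/16777216


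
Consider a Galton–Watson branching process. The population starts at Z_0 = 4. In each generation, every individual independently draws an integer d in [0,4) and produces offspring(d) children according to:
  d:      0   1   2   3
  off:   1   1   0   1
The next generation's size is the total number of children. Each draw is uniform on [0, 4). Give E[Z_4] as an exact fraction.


Outcome values over d=0..3: [1, 1, 0, 1]
Σy = 3, Σy² = 3, M = 4
μ = 3/4 = 3/4,  σ² = 3/4 − (3/4)² = 3/16
E[Z_0] = 4
E[Z_1] = 3/4·E[Z_0] = 3
E[Z_2] = 3/4·E[Z_1] = 9/4
E[Z_3] = 3/4·E[Z_2] = 27/16
E[Z_4] = 3/4·E[Z_3] = 81/64

81/64


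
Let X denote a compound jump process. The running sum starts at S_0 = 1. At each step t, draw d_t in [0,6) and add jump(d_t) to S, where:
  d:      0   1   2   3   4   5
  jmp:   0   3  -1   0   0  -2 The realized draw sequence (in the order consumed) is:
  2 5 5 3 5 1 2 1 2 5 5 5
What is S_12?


t=0: S=1, d=2, jump=-1, S_1=0
t=1: S=0, d=5, jump=-2, S_2=-2
t=2: S=-2, d=5, jump=-2, S_3=-4
t=3: S=-4, d=3, jump=0, S_4=-4
t=4: S=-4, d=5, jump=-2, S_5=-6
t=5: S=-6, d=1, jump=3, S_6=-3
t=6: S=-3, d=2, jump=-1, S_7=-4
t=7: S=-4, d=1, jump=3, S_8=-1
t=8: S=-1, d=2, jump=-1, S_9=-2
t=9: S=-2, d=5, jump=-2, S_10=-4
t=10: S=-4, d=5, jump=-2, S_11=-6
t=11: S=-6, d=5, jump=-2, S_12=-8

-8


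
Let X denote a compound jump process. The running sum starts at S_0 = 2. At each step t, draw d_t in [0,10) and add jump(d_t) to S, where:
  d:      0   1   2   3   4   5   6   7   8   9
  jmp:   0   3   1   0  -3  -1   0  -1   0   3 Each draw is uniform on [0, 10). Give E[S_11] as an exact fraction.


Outcome values over d=0..9: [0, 3, 1, 0, -3, -1, 0, -1, 0, 3]
Σy = 2, Σy² = 30, M = 10
μ = 2/10 = 1/5,  σ² = 30/10 − (1/5)² = 74/25
E[S_11] = 2 + 11·(1/5) = 21/5

21/5
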